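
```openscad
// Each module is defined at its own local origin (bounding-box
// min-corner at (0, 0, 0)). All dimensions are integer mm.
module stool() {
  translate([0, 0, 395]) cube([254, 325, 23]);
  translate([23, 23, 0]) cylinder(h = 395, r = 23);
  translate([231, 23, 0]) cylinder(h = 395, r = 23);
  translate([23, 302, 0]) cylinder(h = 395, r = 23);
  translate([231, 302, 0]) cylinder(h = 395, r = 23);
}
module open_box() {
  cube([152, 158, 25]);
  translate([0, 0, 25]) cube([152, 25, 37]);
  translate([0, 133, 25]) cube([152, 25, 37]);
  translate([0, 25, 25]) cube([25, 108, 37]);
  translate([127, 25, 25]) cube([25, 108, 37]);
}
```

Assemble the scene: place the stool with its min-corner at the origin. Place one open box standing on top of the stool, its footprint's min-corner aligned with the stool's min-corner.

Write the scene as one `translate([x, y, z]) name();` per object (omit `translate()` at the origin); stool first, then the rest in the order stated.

stool();
translate([0, 0, 418]) open_box();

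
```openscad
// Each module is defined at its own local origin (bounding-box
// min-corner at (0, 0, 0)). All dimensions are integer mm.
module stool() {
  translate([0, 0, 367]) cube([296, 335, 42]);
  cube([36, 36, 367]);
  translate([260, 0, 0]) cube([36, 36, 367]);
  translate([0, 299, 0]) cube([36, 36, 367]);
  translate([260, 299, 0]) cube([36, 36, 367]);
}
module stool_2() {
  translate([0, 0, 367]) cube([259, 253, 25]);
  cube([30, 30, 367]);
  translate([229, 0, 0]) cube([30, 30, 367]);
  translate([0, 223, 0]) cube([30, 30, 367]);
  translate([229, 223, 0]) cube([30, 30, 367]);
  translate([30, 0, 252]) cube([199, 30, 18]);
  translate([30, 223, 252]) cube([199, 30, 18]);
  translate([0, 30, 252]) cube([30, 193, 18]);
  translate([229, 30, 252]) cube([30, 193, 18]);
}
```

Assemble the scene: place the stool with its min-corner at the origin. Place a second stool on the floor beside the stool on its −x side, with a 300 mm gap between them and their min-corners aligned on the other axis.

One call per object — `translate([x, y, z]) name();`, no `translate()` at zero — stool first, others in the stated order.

stool();
translate([-559, 0, 0]) stool_2();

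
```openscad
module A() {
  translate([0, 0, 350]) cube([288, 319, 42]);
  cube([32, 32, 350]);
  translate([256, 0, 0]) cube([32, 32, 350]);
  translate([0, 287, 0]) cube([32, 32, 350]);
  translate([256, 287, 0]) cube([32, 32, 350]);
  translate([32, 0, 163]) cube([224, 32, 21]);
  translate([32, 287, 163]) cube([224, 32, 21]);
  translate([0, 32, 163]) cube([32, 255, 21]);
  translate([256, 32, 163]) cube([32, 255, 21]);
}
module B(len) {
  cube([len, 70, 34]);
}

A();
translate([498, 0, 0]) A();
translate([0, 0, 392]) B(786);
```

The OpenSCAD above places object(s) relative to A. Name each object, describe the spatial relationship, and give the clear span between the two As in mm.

Second stool starts at x = 498; first ends at x = 288; clear span = 498 − 288 = 210 mm.

A is a stool. B is a beam. A beam spans the tops of two stools. The clear span between the two stools is 210 mm.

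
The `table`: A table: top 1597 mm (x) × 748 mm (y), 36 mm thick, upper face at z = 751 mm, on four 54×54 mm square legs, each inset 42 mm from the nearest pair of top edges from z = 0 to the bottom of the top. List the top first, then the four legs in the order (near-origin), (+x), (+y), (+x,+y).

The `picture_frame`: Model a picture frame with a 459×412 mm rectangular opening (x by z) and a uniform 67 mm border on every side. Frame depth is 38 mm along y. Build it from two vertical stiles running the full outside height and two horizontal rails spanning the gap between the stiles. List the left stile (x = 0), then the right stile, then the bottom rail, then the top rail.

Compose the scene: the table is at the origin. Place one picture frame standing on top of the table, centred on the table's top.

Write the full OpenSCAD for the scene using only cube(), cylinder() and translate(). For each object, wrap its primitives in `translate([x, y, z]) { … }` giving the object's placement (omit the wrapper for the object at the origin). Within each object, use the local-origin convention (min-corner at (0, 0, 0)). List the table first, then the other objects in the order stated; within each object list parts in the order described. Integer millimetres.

translate([0, 0, 715]) cube([1597, 748, 36]);
translate([42, 42, 0]) cube([54, 54, 715]);
translate([1501, 42, 0]) cube([54, 54, 715]);
translate([42, 652, 0]) cube([54, 54, 715]);
translate([1501, 652, 0]) cube([54, 54, 715]);
translate([502, 355, 751]) {
  cube([67, 38, 546]);
  translate([526, 0, 0]) cube([67, 38, 546]);
  translate([67, 0, 0]) cube([459, 38, 67]);
  translate([67, 0, 479]) cube([459, 38, 67]);
}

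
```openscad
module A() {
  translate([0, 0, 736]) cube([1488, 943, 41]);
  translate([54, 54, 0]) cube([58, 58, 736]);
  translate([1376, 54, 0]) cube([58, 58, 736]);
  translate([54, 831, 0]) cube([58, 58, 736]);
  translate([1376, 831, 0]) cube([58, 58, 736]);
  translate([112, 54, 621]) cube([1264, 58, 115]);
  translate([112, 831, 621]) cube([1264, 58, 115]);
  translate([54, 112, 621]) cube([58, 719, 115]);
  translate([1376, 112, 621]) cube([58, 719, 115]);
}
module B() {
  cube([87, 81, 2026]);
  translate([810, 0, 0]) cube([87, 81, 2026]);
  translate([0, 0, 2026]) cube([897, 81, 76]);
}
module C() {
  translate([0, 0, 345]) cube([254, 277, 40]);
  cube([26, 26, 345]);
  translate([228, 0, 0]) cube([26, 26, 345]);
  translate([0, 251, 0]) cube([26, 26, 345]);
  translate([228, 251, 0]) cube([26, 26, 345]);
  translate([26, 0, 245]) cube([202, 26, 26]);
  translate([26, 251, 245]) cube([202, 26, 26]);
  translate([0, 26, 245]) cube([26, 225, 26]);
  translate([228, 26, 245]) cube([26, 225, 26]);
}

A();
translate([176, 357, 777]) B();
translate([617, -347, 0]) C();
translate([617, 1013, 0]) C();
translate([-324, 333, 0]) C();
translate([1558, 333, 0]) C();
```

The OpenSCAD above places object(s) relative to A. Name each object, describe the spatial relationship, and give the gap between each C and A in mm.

A is a table. B is a door frame. C is a stool. The door frame is on top of the table. Four stools sit around the table at the −y, +y, −x, +x sides. The gap between each stool and the table is 70 mm.

Each stool's nearest face is 70 mm from the table's bounding box.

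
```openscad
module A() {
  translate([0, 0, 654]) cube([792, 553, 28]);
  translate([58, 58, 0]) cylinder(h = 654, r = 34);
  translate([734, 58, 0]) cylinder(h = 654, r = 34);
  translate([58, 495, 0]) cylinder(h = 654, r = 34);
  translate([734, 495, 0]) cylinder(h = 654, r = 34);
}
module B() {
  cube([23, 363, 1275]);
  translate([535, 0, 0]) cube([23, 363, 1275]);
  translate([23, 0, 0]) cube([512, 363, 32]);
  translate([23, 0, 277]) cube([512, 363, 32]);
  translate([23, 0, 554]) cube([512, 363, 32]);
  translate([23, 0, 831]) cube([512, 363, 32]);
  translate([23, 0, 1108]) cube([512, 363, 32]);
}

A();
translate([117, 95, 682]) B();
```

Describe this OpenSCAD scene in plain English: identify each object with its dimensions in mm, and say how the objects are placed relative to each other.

A is a table: top 792 mm (x) × 553 mm (y), 28 mm thick, upper face at z = 682 mm, on four round legs of 68 mm diameter, each leg's bounding box inset 24 mm from the nearest pair of top edges, running from z = 0 to the bottom of the top.

B is an open bookshelf. Two side panels, each 23 mm thick, 363 mm deep and 1275 mm tall, stand 558 mm apart (outside-to-outside). Between them sit 5 shelves, each 32 mm thick and 363 mm deep, spanning the full gap between the sides. The bottom shelf rests on the floor (its underside at z = 0) and the clear gap between one shelf's top and the next shelf's underside is 245 mm.

The bookshelf is on top of the table, centred.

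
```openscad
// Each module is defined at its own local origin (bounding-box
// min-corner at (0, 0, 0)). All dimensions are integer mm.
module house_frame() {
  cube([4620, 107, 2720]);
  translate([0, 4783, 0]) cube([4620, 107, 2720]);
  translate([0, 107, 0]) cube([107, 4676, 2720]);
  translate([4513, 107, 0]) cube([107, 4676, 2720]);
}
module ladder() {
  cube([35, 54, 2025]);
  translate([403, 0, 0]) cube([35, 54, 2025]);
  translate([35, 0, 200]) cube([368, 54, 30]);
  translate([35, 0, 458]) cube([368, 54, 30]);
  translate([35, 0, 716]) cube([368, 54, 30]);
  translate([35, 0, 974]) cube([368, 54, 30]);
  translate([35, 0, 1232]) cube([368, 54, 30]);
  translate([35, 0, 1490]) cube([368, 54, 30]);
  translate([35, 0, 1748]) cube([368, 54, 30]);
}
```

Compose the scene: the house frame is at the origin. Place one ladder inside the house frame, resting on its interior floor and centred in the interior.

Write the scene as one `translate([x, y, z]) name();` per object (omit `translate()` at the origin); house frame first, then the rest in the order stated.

house_frame();
translate([2091, 2418, 0]) ladder();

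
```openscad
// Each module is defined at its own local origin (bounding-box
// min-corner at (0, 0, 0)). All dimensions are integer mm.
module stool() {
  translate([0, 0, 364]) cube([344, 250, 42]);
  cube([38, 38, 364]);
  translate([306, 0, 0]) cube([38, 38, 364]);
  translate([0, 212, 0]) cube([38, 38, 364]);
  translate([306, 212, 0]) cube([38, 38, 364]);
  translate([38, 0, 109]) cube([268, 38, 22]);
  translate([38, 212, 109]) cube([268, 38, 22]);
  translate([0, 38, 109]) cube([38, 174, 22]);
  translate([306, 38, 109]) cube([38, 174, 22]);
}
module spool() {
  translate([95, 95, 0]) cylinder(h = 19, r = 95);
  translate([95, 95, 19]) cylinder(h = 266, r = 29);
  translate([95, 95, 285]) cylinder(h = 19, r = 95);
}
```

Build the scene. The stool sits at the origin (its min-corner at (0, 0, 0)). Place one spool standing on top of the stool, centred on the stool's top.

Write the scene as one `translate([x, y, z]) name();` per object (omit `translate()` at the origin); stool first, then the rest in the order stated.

stool();
translate([77, 30, 406]) spool();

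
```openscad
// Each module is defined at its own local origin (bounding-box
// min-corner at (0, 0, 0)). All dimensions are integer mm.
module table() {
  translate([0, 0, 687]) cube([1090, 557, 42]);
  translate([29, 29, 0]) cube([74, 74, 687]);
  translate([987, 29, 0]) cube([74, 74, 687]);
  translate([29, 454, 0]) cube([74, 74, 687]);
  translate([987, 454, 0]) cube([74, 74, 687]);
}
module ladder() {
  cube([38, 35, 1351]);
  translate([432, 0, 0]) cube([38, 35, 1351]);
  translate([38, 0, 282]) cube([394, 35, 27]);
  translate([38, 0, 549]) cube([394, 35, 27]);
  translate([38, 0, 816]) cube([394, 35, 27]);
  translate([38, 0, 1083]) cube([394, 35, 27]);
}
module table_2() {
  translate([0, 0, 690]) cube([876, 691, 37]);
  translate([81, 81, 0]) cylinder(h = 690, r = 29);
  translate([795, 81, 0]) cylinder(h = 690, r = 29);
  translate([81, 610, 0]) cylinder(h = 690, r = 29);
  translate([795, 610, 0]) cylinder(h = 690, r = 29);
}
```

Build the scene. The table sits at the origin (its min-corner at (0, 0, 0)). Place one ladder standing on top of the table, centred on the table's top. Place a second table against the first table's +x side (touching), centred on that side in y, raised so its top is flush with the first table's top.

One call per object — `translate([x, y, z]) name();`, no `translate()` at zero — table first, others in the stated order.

table();
translate([310, 261, 729]) ladder();
translate([1090, -67, 2]) table_2();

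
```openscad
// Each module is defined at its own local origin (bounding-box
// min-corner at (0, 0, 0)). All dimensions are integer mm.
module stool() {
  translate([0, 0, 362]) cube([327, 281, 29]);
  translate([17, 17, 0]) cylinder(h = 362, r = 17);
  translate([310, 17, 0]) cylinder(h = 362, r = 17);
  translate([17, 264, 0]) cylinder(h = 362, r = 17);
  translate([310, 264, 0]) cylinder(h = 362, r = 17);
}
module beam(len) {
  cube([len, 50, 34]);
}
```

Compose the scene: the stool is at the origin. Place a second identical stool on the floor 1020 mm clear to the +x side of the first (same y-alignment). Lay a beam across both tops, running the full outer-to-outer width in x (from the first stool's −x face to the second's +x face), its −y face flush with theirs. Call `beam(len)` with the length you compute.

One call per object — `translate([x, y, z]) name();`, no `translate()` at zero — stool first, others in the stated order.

stool();
translate([1347, 0, 0]) stool();
translate([0, 0, 391]) beam(1674);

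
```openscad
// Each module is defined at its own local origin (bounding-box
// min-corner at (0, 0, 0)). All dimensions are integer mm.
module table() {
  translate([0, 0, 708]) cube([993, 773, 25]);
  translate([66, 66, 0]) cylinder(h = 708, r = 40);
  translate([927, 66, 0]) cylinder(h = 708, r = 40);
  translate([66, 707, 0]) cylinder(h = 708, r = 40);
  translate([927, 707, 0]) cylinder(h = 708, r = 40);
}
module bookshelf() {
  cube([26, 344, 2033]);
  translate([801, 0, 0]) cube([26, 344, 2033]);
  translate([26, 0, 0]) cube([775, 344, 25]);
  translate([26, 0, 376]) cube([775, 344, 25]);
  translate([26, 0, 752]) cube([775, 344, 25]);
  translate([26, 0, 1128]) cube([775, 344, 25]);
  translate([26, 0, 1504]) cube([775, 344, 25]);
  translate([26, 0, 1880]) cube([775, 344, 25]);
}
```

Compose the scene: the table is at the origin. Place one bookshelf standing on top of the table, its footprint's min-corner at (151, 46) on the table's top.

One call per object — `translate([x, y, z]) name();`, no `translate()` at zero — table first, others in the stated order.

table();
translate([151, 46, 733]) bookshelf();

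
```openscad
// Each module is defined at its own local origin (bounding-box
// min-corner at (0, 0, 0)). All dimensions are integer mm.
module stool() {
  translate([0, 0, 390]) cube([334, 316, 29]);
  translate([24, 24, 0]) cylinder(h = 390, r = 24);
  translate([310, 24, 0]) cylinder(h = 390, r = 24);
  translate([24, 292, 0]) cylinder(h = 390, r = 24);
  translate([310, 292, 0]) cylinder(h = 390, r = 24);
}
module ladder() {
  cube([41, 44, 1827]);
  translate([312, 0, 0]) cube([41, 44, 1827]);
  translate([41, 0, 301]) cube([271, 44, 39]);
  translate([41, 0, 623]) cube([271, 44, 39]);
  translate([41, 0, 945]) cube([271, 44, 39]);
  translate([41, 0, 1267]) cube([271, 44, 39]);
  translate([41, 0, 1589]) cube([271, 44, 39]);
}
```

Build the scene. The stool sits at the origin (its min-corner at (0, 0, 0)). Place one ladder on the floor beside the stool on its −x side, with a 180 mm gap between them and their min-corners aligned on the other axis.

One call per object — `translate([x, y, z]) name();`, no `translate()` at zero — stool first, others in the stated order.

stool();
translate([-533, 0, 0]) ladder();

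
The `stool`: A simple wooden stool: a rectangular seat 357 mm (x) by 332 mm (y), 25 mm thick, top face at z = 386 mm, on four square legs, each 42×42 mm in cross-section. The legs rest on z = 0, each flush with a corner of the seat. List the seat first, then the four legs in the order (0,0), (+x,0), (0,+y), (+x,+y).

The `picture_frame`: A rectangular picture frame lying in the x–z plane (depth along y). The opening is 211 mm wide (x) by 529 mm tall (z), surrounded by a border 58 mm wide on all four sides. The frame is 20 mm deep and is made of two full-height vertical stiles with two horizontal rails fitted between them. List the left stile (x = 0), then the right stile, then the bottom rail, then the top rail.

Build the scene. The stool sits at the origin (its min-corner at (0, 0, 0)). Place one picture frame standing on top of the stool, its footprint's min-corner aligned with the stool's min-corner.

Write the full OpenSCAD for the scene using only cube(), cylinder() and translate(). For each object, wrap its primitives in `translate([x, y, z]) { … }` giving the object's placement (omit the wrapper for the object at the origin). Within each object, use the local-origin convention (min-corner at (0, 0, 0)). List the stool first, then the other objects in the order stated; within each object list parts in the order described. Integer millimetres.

translate([0, 0, 361]) cube([357, 332, 25]);
cube([42, 42, 361]);
translate([315, 0, 0]) cube([42, 42, 361]);
translate([0, 290, 0]) cube([42, 42, 361]);
translate([315, 290, 0]) cube([42, 42, 361]);
translate([0, 0, 386]) {
  cube([58, 20, 645]);
  translate([269, 0, 0]) cube([58, 20, 645]);
  translate([58, 0, 0]) cube([211, 20, 58]);
  translate([58, 0, 587]) cube([211, 20, 58]);
}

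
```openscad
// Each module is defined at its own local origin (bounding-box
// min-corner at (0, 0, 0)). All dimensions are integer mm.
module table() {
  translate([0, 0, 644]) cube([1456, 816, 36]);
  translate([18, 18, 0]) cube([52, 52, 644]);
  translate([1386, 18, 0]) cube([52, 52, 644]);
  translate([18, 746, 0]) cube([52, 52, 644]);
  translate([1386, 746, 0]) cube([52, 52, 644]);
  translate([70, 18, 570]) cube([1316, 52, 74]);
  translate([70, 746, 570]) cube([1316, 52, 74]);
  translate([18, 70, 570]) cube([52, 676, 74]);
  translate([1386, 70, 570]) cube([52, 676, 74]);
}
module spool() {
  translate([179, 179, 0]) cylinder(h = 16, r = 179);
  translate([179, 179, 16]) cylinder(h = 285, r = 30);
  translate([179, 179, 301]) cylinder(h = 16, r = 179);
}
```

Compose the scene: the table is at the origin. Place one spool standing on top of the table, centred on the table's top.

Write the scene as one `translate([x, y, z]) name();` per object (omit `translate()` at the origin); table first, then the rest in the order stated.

table();
translate([549, 229, 680]) spool();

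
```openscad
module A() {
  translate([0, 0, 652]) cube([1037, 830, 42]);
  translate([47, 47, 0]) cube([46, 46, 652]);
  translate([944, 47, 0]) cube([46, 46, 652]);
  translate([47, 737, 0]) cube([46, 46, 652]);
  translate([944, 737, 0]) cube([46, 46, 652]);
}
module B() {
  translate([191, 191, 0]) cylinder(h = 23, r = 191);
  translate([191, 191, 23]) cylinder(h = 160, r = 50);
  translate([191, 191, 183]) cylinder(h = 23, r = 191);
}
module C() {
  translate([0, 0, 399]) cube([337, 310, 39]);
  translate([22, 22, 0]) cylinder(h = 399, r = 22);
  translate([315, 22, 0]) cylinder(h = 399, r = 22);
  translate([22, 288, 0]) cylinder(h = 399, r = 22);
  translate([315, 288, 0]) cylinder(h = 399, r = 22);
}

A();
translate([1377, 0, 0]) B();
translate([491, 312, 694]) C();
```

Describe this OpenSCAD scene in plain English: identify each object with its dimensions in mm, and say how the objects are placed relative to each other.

A is a table with a 1037×830 mm rectangular top, 42 mm thick, top surface at z = 694 mm, supported by four 46×46 mm square legs, each inset 47 mm from the nearest pair of top edges, running from the floor.

B is a spool: two coaxial disc flanges of radius 191 mm and thickness 23 mm, joined by a core cylinder of radius 50 mm and height 160 mm. The lower flange rests on z = 0 and the three cylinders share a vertical axis.

C is a four-legged stool. The seat is a 337×310×39 mm slab whose top surface is at z = 438 mm; four round legs, each 44 mm in diameter, run from the floor (z = 0) to the underside of the seat, each leg's axis is inset half a diameter from the nearest pair of seat edges (so the leg's bounding box is flush with the corner).

The spool is on the floor beside the table on its +x side. The stool is on top of the table.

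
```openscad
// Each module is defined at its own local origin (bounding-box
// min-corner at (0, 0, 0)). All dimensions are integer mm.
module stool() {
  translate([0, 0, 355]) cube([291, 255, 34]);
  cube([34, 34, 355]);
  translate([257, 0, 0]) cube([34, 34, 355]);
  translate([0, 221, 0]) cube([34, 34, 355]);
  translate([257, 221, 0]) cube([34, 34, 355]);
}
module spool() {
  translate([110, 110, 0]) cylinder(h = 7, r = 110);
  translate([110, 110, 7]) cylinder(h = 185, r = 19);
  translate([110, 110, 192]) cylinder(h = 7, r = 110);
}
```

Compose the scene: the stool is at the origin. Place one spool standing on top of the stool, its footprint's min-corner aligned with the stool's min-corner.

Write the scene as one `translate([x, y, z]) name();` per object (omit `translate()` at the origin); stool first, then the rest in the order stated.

stool();
translate([0, 0, 389]) spool();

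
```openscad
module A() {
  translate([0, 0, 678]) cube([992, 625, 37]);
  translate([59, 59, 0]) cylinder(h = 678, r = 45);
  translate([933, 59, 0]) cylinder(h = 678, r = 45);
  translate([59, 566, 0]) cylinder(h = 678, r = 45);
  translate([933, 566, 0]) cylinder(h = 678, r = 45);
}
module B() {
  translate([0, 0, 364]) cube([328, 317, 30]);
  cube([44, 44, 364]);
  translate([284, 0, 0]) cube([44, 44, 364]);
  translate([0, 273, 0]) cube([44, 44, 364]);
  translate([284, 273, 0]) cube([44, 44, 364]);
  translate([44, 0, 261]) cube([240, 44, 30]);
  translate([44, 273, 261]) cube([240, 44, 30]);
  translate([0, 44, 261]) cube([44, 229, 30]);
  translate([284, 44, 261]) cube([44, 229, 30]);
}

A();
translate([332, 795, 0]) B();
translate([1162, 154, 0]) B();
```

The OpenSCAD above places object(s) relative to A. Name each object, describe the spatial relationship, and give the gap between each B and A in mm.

Each stool's nearest face is 170 mm from the table's bounding box.

A is a table. B is a stool. Two stools sit around the table at the +y, +x sides. The gap between each stool and the table is 170 mm.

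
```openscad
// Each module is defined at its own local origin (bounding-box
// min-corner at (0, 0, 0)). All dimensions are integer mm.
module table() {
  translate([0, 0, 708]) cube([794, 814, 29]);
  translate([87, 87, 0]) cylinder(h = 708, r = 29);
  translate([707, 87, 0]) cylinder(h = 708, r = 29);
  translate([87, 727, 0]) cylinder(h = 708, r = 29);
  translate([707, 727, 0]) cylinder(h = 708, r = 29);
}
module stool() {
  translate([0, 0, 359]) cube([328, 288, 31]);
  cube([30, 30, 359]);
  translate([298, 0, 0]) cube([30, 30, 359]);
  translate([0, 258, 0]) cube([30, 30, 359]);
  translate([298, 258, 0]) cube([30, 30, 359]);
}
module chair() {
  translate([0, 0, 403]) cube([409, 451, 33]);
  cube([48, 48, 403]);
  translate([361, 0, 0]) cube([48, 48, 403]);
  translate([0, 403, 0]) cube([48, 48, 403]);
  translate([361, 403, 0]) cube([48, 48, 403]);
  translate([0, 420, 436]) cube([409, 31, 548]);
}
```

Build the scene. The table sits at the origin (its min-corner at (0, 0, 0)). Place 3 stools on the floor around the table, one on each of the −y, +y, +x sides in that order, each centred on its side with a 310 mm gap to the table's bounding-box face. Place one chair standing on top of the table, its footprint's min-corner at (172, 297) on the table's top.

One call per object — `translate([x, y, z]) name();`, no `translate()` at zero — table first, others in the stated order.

table();
translate([233, -598, 0]) stool();
translate([233, 1124, 0]) stool();
translate([1104, 263, 0]) stool();
translate([172, 297, 737]) chair();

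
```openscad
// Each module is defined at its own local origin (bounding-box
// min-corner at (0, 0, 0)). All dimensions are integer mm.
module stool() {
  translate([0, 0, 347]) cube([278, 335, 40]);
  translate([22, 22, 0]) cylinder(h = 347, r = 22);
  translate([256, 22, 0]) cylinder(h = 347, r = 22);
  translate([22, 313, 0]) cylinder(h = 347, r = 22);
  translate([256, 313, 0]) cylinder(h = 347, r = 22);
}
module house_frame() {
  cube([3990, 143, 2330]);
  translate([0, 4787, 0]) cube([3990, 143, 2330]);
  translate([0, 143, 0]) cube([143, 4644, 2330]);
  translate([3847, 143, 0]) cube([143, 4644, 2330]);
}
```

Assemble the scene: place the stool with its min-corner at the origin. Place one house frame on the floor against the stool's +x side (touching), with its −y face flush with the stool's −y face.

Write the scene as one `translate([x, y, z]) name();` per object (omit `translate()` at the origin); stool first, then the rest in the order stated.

stool();
translate([278, 0, 0]) house_frame();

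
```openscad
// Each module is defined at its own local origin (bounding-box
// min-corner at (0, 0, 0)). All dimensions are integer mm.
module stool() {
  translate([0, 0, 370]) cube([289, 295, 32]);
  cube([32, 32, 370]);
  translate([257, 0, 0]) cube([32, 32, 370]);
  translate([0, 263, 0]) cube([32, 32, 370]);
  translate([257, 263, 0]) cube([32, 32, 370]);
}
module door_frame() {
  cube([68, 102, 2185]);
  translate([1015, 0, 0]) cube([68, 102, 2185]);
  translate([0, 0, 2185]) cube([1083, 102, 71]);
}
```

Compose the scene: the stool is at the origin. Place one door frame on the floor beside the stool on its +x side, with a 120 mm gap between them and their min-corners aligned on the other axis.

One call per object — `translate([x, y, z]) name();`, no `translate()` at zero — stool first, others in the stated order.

stool();
translate([409, 0, 0]) door_frame();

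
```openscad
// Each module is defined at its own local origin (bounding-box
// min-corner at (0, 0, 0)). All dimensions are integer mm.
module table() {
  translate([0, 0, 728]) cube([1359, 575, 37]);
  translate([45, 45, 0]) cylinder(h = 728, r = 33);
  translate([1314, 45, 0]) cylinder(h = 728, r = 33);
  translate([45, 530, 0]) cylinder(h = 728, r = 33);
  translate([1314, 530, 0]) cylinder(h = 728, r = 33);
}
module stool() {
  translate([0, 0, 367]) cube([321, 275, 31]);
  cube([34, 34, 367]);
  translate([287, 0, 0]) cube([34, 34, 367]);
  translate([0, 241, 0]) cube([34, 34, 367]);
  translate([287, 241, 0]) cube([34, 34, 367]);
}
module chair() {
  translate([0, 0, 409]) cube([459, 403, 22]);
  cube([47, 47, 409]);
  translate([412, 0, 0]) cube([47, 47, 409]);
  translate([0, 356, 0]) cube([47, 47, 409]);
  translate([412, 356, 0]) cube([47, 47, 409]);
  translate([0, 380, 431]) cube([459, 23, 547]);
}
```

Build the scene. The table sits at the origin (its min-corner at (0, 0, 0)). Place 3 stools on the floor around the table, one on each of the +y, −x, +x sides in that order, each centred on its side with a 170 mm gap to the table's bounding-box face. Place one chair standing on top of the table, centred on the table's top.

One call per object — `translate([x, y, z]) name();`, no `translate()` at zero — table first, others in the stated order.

table();
translate([519, 745, 0]) stool();
translate([-491, 150, 0]) stool();
translate([1529, 150, 0]) stool();
translate([450, 86, 765]) chair();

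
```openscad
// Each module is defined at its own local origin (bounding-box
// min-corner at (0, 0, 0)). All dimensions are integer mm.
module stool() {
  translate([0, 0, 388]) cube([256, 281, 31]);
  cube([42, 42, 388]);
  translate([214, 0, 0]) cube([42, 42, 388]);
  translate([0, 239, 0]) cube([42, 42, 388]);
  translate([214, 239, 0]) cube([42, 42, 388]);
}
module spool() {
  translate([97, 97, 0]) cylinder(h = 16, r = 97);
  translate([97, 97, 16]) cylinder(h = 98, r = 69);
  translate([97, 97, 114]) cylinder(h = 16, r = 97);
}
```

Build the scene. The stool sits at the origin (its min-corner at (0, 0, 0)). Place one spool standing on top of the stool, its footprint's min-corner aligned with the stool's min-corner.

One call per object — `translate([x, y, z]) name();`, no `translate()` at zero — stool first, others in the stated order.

stool();
translate([0, 0, 419]) spool();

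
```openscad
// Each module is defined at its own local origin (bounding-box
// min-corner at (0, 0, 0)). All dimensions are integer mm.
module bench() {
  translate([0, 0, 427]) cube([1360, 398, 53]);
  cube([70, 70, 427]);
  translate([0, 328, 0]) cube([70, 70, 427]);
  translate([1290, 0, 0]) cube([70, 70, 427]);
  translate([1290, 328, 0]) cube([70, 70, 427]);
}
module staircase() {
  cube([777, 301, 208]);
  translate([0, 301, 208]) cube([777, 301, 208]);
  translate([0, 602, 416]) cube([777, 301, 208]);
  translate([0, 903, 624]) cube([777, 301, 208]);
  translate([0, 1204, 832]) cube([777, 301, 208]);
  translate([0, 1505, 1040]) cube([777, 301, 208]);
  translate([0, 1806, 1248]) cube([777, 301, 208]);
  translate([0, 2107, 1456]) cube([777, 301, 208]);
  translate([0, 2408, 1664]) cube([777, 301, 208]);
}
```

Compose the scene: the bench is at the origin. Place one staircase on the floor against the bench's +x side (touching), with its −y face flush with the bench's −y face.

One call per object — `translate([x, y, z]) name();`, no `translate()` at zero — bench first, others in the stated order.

bench();
translate([1360, 0, 0]) staircase();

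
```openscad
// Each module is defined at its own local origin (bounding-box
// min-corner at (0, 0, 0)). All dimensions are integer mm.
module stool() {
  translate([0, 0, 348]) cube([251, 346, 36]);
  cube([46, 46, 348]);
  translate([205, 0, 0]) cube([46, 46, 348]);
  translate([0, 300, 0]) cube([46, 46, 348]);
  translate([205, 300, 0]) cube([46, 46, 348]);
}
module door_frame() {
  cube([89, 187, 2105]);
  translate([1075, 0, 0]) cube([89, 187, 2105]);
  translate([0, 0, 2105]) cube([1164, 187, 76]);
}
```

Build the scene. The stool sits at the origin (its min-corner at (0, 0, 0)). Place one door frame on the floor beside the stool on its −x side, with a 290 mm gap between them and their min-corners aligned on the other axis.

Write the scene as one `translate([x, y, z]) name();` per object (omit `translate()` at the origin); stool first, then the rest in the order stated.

stool();
translate([-1454, 0, 0]) door_frame();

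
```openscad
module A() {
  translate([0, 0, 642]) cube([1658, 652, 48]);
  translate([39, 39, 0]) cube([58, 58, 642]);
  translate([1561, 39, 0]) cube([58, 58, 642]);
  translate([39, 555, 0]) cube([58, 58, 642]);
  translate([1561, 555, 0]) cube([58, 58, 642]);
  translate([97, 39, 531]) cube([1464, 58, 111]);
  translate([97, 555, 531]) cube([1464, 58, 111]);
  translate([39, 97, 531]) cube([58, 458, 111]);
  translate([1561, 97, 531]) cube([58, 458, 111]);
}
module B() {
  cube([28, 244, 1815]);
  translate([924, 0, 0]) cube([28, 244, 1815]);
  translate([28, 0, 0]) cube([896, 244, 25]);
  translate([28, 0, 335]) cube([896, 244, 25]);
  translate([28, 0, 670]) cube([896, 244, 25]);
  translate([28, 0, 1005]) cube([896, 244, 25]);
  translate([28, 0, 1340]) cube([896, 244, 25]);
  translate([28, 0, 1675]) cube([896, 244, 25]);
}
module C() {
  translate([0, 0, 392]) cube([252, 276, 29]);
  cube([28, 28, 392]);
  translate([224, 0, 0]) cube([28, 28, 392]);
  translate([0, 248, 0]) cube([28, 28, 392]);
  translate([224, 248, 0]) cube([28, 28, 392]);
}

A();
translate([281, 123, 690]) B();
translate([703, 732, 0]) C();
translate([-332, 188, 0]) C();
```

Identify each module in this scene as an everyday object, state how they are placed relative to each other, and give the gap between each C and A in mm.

A is a table. B is a bookshelf. C is a stool. The bookshelf is on top of the table. Two stools sit around the table at the +y, −x sides. The gap between each stool and the table is 80 mm.

Each stool's nearest face is 80 mm from the table's bounding box.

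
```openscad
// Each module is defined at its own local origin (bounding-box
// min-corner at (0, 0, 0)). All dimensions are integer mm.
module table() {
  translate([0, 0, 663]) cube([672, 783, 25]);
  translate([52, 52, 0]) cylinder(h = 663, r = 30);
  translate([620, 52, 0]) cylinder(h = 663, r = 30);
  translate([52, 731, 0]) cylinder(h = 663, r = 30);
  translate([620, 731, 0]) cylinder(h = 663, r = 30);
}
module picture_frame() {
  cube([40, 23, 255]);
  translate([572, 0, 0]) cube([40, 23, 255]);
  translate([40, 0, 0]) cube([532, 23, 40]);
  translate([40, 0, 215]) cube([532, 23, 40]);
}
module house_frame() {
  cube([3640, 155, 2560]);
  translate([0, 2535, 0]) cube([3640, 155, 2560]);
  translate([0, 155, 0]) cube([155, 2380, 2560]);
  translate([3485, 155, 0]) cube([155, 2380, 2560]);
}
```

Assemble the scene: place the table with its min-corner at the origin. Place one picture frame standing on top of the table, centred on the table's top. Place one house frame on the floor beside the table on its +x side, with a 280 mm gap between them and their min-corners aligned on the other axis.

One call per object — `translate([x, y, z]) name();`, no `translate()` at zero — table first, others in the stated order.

table();
translate([30, 380, 688]) picture_frame();
translate([952, 0, 0]) house_frame();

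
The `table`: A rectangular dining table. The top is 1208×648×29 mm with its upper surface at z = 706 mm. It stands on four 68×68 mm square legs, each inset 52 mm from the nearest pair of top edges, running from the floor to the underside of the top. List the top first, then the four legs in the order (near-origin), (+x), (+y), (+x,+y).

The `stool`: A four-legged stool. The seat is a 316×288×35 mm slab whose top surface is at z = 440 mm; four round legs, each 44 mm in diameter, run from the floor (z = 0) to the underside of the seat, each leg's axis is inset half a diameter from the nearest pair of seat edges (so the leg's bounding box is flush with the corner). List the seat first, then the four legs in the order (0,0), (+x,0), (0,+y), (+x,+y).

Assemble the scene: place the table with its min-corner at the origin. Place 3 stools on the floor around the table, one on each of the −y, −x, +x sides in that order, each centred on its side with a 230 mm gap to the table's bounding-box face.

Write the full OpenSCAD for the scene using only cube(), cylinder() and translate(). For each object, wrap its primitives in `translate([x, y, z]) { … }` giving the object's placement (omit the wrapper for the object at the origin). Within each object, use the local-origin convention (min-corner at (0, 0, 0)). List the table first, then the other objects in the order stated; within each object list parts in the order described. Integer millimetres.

translate([0, 0, 677]) cube([1208, 648, 29]);
translate([52, 52, 0]) cube([68, 68, 677]);
translate([1088, 52, 0]) cube([68, 68, 677]);
translate([52, 528, 0]) cube([68, 68, 677]);
translate([1088, 528, 0]) cube([68, 68, 677]);
translate([446, -518, 0]) {
  translate([0, 0, 405]) cube([316, 288, 35]);
  translate([22, 22, 0]) cylinder(h = 405, r = 22);
  translate([294, 22, 0]) cylinder(h = 405, r = 22);
  translate([22, 266, 0]) cylinder(h = 405, r = 22);
  translate([294, 266, 0]) cylinder(h = 405, r = 22);
}
translate([-546, 180, 0]) {
  translate([0, 0, 405]) cube([316, 288, 35]);
  translate([22, 22, 0]) cylinder(h = 405, r = 22);
  translate([294, 22, 0]) cylinder(h = 405, r = 22);
  translate([22, 266, 0]) cylinder(h = 405, r = 22);
  translate([294, 266, 0]) cylinder(h = 405, r = 22);
}
translate([1438, 180, 0]) {
  translate([0, 0, 405]) cube([316, 288, 35]);
  translate([22, 22, 0]) cylinder(h = 405, r = 22);
  translate([294, 22, 0]) cylinder(h = 405, r = 22);
  translate([22, 266, 0]) cylinder(h = 405, r = 22);
  translate([294, 266, 0]) cylinder(h = 405, r = 22);
}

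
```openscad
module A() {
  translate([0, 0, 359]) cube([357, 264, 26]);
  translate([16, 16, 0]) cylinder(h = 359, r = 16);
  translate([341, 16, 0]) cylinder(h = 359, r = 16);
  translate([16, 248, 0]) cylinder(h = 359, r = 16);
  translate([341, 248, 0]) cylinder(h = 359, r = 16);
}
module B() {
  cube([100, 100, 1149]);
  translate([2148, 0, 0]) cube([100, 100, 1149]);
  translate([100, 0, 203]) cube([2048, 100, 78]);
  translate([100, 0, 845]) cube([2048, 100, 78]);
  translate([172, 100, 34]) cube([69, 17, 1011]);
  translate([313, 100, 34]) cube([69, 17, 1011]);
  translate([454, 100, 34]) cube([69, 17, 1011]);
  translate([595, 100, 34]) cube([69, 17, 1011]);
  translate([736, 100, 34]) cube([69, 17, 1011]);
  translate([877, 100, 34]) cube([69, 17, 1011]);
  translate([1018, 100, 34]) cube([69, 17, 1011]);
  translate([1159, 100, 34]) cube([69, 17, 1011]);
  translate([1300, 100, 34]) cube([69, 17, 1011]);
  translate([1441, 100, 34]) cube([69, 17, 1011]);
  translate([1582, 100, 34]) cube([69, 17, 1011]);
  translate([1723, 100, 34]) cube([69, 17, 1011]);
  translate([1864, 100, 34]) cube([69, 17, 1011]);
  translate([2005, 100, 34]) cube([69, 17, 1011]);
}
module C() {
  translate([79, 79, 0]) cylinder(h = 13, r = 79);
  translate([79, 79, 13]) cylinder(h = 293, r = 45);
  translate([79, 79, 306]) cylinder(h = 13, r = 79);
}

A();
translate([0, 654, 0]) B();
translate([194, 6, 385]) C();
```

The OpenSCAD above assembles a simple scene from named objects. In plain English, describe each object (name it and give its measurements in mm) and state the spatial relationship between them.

A is a four-legged stool. The seat is a 357×264×26 mm slab whose top surface is at z = 385 mm; four round legs, each 32 mm in diameter, run from the floor (z = 0) to the underside of the seat, each leg's axis is inset half a diameter from the nearest pair of seat edges (so the leg's bounding box is flush with the corner).

B is a fence section. Two 100×100 mm posts, 1149 mm tall, stand on the floor with a clear span of 2048 mm between their inner faces. Two horizontal rails of 100×78 mm section span the gap between the posts with their undersides at z = 203 mm and z = 845 mm, flush with the posts' −y face. 14 pickets, each 69 mm wide, 17 mm thick and 1011 mm tall, are fixed to the +y face of the rails with their bottoms at z = 34 mm, evenly spaced across the span with equal gaps (rounded down to the nearest mm) at the −x end and between each pair — any rounding remainder accumulates at the +x end.

C is a spool: two coaxial disc flanges of radius 79 mm and thickness 13 mm, joined by a core cylinder of radius 45 mm and height 293 mm. The lower flange rests on z = 0 and the three cylinders share a vertical axis.

The fence section is on the floor beside the stool on its +y side. The spool is on top of the stool.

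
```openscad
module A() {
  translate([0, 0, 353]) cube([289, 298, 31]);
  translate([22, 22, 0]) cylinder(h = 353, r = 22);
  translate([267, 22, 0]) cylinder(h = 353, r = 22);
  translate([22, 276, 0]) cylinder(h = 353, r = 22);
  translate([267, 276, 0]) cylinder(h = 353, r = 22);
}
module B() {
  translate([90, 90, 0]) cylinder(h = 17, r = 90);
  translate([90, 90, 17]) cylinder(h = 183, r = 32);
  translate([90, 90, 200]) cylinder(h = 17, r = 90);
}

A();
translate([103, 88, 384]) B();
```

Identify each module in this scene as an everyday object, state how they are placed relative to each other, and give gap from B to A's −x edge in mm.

A is a stool. B is a spool. The spool is on top of the stool. The gap from the spool to the stool's −x edge is 103 mm.

The spool's min-x is at 103; the stool's min-x is 0; gap = 103 mm.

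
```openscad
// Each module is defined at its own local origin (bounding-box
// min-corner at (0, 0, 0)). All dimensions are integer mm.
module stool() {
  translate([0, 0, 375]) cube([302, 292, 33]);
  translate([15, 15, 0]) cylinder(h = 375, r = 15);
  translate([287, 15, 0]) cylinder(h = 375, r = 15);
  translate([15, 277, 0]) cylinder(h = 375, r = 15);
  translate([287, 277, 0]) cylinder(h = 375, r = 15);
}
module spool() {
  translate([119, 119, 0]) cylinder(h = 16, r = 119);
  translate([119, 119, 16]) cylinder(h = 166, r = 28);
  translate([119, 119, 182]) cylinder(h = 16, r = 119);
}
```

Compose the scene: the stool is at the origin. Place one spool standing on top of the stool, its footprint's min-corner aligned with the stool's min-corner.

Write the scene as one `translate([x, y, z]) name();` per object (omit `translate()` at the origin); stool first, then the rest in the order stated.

stool();
translate([0, 0, 408]) spool();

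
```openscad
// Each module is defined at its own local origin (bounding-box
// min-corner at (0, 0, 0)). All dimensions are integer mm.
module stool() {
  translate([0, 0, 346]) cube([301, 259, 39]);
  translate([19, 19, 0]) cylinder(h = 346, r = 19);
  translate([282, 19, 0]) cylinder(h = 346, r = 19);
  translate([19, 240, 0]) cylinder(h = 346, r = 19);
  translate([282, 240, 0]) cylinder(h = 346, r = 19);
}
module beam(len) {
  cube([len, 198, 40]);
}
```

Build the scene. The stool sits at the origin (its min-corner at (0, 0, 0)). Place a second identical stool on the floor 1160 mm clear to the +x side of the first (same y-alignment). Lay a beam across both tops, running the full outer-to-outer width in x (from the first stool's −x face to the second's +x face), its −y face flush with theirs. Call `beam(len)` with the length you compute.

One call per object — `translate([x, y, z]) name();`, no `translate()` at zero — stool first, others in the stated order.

stool();
translate([1461, 0, 0]) stool();
translate([0, 0, 385]) beam(1762);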